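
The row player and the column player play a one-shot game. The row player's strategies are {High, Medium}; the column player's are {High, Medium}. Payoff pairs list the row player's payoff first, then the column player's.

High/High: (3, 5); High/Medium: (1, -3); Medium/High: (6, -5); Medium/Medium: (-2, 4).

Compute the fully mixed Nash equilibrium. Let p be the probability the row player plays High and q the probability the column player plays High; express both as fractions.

p = 9/17, q = 1/2

In a mixed NE each player is indifferent between their pure strategies, so the opponent's mix sets the indifference.
The column player indifferent between High and Medium: p·5 + (1−p)·(-5) = p·(-3) + (1−p)·4 ⟹ (-5) + 10p = 4 + (-7)p ⟹ p = 9/17.
The row player indifferent between High and Medium: q·3 + (1−q)·1 = q·6 + (1−q)·(-2) ⟹ 1 + 2q = (-2) + 8q ⟹ q = 1/2.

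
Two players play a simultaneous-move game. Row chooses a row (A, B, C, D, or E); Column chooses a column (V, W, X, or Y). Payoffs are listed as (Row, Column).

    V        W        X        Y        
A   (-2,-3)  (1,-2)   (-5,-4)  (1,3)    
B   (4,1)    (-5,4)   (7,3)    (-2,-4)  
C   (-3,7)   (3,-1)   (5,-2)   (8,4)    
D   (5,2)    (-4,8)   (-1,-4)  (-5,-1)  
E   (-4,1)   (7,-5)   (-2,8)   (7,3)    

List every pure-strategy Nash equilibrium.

There is no pure-strategy Nash equilibrium

A profile is a Nash equilibrium when each player is best-responding to the other.
Row's best responses — vs V: D (payoff 5); vs W: E (payoff 7); vs X: B (payoff 7); vs Y: C (payoff 8).
Column's best responses — vs A: Y (payoff 3); vs B: W (payoff 4); vs C: V (payoff 7); vs D: W (payoff 8); vs E: X (payoff 8).
No cell has both players best-responding. For instance, Row's best reply to W is E, but against E Column prefers X over W.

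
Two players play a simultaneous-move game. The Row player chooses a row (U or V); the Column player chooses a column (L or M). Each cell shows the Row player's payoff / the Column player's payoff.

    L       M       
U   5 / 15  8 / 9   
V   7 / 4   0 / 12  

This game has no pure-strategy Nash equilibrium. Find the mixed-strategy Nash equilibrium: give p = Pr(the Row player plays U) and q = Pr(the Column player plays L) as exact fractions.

In a mixed NE each player is indifferent between their pure strategies, so the opponent's mix sets the indifference.
The Column player indifferent between L and M: p·15 + (1−p)·4 = p·9 + (1−p)·12 ⟹ 4 + 11p = 12 + (-3)p ⟹ p = 4/7.
The Row player indifferent between U and V: q·5 + (1−q)·8 = q·7 + (1−q)·0 ⟹ 8 + (-3)q = 0 + 7q ⟹ q = 4/5.

p = 4/7, q = 4/5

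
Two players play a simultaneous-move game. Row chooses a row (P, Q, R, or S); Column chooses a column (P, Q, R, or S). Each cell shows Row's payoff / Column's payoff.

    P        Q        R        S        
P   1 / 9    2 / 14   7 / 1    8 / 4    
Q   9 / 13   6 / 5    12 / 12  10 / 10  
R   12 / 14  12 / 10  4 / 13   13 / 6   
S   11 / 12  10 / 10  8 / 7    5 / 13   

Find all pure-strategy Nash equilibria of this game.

(R, P)

Check mutual best responses: a cell is a NE iff neither player can gain by unilaterally deviating.
Row's best responses — vs P: R (payoff 12); vs Q: R (payoff 12); vs R: Q (payoff 12); vs S: R (payoff 13).
Column's best responses — vs P: Q (payoff 14); vs Q: P (payoff 13); vs R: P (payoff 14); vs S: S (payoff 13).
The only mutual best response is (R, P); neither player gains by switching there.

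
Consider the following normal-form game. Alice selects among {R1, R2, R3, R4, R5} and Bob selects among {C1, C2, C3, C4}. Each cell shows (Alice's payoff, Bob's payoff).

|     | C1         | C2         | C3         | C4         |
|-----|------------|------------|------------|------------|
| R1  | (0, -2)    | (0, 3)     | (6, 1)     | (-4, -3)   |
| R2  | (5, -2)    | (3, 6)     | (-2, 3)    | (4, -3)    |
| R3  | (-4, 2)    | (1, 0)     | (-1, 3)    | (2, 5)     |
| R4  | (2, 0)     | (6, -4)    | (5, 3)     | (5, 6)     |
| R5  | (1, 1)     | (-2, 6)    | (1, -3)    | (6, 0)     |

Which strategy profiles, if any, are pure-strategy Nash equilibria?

There is no pure-strategy Nash equilibrium

Check mutual best responses: a cell is a NE iff neither player can gain by unilaterally deviating.
Alice's best responses — vs C1: R2 (payoff 5); vs C2: R4 (payoff 6); vs C3: R1 (payoff 6); vs C4: R5 (payoff 6).
Bob's best responses — vs R1: C2 (payoff 3); vs R2: C2 (payoff 6); vs R3: C4 (payoff 5); vs R4: C4 (payoff 6); vs R5: C2 (payoff 6).
No cell has both players best-responding. For instance, Alice's best reply to C3 is R1, but against R1 Bob prefers C2 over C3.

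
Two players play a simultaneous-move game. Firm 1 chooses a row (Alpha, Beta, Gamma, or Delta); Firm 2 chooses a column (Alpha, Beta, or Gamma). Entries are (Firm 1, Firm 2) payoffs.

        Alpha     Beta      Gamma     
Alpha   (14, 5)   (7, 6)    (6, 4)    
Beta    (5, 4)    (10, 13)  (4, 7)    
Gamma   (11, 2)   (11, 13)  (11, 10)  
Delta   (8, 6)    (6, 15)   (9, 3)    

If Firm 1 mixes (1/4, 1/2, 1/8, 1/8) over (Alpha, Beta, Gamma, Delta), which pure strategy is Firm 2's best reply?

Firm 2's best reply maximizes expected payoff against the mix.
Alpha: (1/4)·5 + (1/2)·4 + (1/8)·2 + (1/8)·6 = 17/4
Beta: (1/4)·6 + (1/2)·13 + (1/8)·13 + (1/8)·15 = 23/2
Gamma: (1/4)·4 + (1/2)·7 + (1/8)·10 + (1/8)·3 = 49/8
Highest expected payoff is 23/2, from Beta.

Beta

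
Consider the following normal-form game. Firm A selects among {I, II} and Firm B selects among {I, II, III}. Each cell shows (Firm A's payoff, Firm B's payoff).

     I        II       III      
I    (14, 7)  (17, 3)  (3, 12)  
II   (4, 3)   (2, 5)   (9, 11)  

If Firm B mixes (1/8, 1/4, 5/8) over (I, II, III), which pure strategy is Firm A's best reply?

I

Compute Firm A's expected payoff from each pure strategy against the given mix.
I: (1/8)·14 + (1/4)·17 + (5/8)·3 = 63/8
II: (1/8)·4 + (1/4)·2 + (5/8)·9 = 53/8
Highest expected payoff is 63/8, from I.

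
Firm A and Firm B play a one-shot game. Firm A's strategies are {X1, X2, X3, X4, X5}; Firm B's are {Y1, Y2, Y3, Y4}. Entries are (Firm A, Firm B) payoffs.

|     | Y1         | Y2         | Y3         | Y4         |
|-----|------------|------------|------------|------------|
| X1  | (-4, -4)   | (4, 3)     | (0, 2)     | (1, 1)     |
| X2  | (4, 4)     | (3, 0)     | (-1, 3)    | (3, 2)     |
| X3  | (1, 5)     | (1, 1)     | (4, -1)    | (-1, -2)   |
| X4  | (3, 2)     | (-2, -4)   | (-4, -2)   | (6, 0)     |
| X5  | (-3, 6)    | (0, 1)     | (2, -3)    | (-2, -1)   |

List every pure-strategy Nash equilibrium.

(X1, Y2) and (X2, Y1)

Check mutual best responses: a cell is a NE iff neither player can gain by unilaterally deviating.
Firm A's best responses — vs Y1: X2 (payoff 4); vs Y2: X1 (payoff 4); vs Y3: X3 (payoff 4); vs Y4: X4 (payoff 6).
Firm B's best responses — vs X1: Y2 (payoff 3); vs X2: Y1 (payoff 4); vs X3: Y1 (payoff 5); vs X4: Y1 (payoff 2); vs X5: Y1 (payoff 6).
Mutual best responses occur at (X1, Y2) and (X2, Y1); at each, neither player gains by switching.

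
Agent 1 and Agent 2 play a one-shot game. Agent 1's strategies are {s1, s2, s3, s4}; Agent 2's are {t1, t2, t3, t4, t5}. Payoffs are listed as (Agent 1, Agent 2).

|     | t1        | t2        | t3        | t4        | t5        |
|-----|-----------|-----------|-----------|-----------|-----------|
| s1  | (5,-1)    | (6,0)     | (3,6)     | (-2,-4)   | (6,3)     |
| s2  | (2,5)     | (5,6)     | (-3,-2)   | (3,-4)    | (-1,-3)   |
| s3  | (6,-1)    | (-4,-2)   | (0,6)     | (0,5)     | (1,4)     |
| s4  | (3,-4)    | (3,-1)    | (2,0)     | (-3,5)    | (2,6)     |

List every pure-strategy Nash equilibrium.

(s1, t3)

A profile is a Nash equilibrium when each player is best-responding to the other.
Agent 1's best responses — vs t1: s3 (payoff 6); vs t2: s1 (payoff 6); vs t3: s1 (payoff 3); vs t4: s2 (payoff 3); vs t5: s1 (payoff 6).
Agent 2's best responses — vs s1: t3 (payoff 6); vs s2: t2 (payoff 6); vs s3: t3 (payoff 6); vs s4: t5 (payoff 6).
The only mutual best response is (s1, t3); neither player gains by switching there.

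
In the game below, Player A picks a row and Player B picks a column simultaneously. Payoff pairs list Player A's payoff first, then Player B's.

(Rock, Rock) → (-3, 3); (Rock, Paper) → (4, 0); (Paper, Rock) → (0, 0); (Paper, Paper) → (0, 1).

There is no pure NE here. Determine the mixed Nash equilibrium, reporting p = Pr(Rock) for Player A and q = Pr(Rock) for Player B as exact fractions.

p = 1/4, q = 4/7

In a mixed NE each player is indifferent between their pure strategies, so the opponent's mix sets the indifference.
Player B indifferent between Rock and Paper: p·3 + (1−p)·0 = p·0 + (1−p)·1 ⟹ 0 + 3p = 1 + (-1)p ⟹ p = 1/4.
Player A indifferent between Rock and Paper: q·(-3) + (1−q)·4 = q·0 + (1−q)·0 ⟹ 4 + (-7)q = 0 + 0q ⟹ q = 4/7.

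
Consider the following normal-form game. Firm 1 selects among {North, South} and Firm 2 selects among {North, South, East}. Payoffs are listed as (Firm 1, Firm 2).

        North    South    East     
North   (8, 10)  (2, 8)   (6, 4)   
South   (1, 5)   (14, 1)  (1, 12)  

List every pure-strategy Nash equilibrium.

A profile is a Nash equilibrium when each player is best-responding to the other.
Firm 1's best responses — vs North: North (payoff 8); vs South: South (payoff 14); vs East: North (payoff 6).
Firm 2's best responses — vs North: North (payoff 10); vs South: East (payoff 12).
The only mutual best response is (North, North); neither player gains by switching there.

(North, North)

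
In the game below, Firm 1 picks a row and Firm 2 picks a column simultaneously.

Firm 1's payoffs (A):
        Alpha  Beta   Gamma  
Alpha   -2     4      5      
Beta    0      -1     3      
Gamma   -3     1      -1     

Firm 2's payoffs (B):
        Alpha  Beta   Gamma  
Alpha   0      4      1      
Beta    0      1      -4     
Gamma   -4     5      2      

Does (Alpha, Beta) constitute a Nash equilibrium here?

Yes

Holding Firm 2 at Beta: Firm 1 gets 4 from Alpha, versus -1 from Beta, 1 from Gamma. No profitable deviation for Firm 1.
Holding Firm 1 at Alpha: Firm 2 gets 4 from Beta, versus 0 from Alpha, 1 from Gamma. No profitable deviation for Firm 2 either.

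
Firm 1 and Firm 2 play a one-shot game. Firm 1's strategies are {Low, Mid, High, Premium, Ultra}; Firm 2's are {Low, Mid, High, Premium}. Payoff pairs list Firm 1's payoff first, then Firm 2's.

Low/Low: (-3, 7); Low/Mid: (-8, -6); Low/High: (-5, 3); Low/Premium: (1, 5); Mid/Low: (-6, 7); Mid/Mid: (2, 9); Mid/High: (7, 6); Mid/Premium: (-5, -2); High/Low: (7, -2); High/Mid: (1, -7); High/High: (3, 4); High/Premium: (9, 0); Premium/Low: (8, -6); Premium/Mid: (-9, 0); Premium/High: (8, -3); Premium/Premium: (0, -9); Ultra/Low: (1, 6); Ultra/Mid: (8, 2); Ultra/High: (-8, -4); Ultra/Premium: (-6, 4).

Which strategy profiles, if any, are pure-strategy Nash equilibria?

There is no pure-strategy Nash equilibrium

Check mutual best responses: a cell is a NE iff neither player can gain by unilaterally deviating.
Firm 1's best responses — vs Low: Premium (payoff 8); vs Mid: Ultra (payoff 8); vs High: Premium (payoff 8); vs Premium: High (payoff 9).
Firm 2's best responses — vs Low: Low (payoff 7); vs Mid: Mid (payoff 9); vs High: High (payoff 4); vs Premium: Mid (payoff 0); vs Ultra: Low (payoff 6).
No cell has both players best-responding. For instance, Firm 1's best reply to Low is Premium, but against Premium Firm 2 prefers Mid over Low.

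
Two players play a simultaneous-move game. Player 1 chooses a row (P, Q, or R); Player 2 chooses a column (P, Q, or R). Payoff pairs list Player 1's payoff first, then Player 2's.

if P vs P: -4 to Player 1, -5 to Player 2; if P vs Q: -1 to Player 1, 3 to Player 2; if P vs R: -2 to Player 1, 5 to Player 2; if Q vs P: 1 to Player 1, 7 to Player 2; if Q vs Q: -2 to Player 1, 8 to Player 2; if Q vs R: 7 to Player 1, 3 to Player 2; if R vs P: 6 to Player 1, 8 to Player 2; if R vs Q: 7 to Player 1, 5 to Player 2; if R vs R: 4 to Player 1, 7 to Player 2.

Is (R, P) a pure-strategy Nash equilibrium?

Yes

Holding Player 2 at P: Player 1 gets 6 from R, versus -4 from P, 1 from Q. No profitable deviation for Player 1.
Holding Player 1 at R: Player 2 gets 8 from P, versus 5 from Q, 7 from R. No profitable deviation for Player 2 either.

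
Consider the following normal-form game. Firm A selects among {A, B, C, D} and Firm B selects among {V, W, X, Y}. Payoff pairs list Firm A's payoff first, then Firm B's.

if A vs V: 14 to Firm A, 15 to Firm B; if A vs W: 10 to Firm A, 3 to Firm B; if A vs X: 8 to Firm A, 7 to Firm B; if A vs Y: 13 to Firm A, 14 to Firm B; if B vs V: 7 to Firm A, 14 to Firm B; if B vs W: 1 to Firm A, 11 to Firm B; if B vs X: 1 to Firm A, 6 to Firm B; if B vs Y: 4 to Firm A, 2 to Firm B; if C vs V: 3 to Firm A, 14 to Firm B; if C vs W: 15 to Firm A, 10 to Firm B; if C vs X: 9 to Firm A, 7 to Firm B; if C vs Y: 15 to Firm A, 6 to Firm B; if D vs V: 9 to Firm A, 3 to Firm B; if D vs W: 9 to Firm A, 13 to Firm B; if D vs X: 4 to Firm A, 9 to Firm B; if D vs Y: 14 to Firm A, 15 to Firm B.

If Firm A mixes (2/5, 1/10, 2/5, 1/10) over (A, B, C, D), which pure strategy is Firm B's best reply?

V

Firm B's best reply maximizes expected payoff against the mix.
V: (2/5)·15 + (1/10)·14 + (2/5)·14 + (1/10)·3 = 133/10
W: (2/5)·3 + (1/10)·11 + (2/5)·10 + (1/10)·13 = 38/5
X: (2/5)·7 + (1/10)·6 + (2/5)·7 + (1/10)·9 = 71/10
Y: (2/5)·14 + (1/10)·2 + (2/5)·6 + (1/10)·15 = 97/10
Highest expected payoff is 133/10, from V.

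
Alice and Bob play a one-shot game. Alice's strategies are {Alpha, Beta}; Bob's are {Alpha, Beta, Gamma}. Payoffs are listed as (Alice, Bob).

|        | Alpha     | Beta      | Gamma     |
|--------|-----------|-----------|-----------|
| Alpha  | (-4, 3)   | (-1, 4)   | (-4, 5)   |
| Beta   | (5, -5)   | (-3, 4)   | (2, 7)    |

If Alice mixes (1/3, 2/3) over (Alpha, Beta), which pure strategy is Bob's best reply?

Gamma

Compute Bob's expected payoff from each pure strategy against the given mix.
Alpha: (1/3)·3 + (2/3)·(-5) = -7/3
Beta: (1/3)·4 + (2/3)·4 = 4
Gamma: (1/3)·5 + (2/3)·7 = 19/3
Highest expected payoff is 19/3, from Gamma.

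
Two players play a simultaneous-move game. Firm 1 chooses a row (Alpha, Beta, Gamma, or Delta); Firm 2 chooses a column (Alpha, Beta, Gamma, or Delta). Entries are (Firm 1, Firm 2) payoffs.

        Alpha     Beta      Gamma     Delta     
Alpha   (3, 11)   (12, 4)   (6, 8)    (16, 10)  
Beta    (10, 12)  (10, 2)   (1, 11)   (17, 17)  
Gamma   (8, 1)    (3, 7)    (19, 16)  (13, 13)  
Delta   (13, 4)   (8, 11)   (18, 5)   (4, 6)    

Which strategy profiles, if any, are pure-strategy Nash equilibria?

(Beta, Delta) and (Gamma, Gamma)

Find each player's best response to every opponent strategy; NE are the intersections.
Firm 1's best responses — vs Alpha: Delta (payoff 13); vs Beta: Alpha (payoff 12); vs Gamma: Gamma (payoff 19); vs Delta: Beta (payoff 17).
Firm 2's best responses — vs Alpha: Alpha (payoff 11); vs Beta: Delta (payoff 17); vs Gamma: Gamma (payoff 16); vs Delta: Beta (payoff 11).
Mutual best responses occur at (Beta, Delta) and (Gamma, Gamma); at each, neither player gains by switching.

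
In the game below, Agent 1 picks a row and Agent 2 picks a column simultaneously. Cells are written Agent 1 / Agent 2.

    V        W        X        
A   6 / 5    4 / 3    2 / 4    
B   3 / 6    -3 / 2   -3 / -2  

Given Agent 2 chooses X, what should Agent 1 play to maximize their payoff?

A

With Agent 2 fixed at X, Agent 1's payoffs are: A → 2, B → -3.
The maximum is 2, achieved by A.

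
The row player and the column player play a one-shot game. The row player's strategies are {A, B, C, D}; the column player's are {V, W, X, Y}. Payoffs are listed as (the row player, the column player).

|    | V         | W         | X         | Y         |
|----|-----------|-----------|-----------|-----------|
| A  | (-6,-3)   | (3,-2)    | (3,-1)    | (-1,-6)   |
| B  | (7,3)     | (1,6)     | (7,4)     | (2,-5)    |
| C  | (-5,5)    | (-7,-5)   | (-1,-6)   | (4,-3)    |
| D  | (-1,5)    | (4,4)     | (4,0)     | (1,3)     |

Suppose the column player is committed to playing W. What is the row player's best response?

D

With the column player fixed at W, the row player's payoffs are: A → 3, B → 1, C → -7, D → 4.
The maximum is 4, achieved by D.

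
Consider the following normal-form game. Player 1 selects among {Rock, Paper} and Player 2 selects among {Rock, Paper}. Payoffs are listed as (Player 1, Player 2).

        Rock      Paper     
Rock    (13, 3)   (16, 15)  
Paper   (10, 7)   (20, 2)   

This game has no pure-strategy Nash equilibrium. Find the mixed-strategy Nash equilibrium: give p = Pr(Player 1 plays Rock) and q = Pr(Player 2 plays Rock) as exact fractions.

p = 5/17, q = 4/7

Each player's mixing probability is pinned down by making the *other* player indifferent.
Player 2 indifferent between Rock and Paper: p·3 + (1−p)·7 = p·15 + (1−p)·2 ⟹ 7 + (-4)p = 2 + 13p ⟹ p = 5/17.
Player 1 indifferent between Rock and Paper: q·13 + (1−q)·16 = q·10 + (1−q)·20 ⟹ 16 + (-3)q = 20 + (-10)q ⟹ q = 4/7.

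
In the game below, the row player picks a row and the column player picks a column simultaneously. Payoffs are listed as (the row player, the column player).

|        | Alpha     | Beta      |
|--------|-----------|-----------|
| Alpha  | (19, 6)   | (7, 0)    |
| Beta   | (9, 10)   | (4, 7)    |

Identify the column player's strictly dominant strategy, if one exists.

Alpha

A strategy is strictly dominant if it gives the column player a strictly higher payoff than every other strategy, against every choice by the opponent.
Alpha strictly dominates: vs Alpha: 6 > 0; vs Beta: 10 > 7.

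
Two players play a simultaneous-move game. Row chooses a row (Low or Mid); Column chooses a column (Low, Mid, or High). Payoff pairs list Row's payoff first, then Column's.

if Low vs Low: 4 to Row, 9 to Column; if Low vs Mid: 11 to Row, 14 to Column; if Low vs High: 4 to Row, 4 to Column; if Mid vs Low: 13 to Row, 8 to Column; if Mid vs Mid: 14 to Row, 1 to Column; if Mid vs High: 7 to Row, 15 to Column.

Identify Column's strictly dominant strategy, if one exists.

Check whether one of Column's strategies beats all alternatives regardless of what the opponent does.
Low is not dominant: against Low, Mid gives 14 > 9.
Mid is not dominant: against Mid, Low gives 8 > 1.
High is not dominant: against Low, Low gives 9 > 4.
No single strategy is best against every opponent action.

None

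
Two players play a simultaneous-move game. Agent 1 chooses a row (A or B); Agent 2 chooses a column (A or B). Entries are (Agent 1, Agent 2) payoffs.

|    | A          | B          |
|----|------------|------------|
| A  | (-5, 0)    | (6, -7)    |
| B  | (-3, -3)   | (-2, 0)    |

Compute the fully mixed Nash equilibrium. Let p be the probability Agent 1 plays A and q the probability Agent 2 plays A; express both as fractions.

p = 3/10, q = 4/5

Each player's mixing probability is pinned down by making the *other* player indifferent.
Agent 2 indifferent between A and B: p·0 + (1−p)·(-3) = p·(-7) + (1−p)·0 ⟹ (-3) + 3p = 0 + (-7)p ⟹ p = 3/10.
Agent 1 indifferent between A and B: q·(-5) + (1−q)·6 = q·(-3) + (1−q)·(-2) ⟹ 6 + (-11)q = (-2) + (-1)q ⟹ q = 4/5.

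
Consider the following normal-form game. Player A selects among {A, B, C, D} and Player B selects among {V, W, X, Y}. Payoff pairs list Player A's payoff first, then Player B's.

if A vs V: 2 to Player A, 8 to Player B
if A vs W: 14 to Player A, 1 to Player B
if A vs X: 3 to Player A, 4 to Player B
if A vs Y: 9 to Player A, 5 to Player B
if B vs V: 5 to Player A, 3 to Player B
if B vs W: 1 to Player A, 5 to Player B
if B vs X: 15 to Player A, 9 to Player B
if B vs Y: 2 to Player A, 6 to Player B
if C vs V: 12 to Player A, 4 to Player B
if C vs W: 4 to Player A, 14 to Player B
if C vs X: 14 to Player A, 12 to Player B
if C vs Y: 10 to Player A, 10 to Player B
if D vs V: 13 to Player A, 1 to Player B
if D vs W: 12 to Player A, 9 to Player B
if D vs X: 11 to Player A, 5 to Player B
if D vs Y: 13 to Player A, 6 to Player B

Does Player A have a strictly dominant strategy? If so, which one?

No strictly dominant strategy

A strategy is strictly dominant if it gives Player A a strictly higher payoff than every other strategy, against every choice by the opponent.
A is not dominant: against V, B gives 5 > 2.
B is not dominant: against V, C gives 12 > 5.
C is not dominant: against V, D gives 13 > 12.
D is not dominant: against W, A gives 14 > 12.
No single strategy is best against every opponent action.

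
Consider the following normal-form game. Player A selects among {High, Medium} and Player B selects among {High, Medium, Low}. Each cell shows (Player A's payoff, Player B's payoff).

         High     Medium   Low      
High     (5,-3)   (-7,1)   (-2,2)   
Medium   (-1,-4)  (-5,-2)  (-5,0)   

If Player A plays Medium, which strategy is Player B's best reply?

Low

With Player A fixed at Medium, Player B's payoffs are: High → -4, Medium → -2, Low → 0.
The maximum is 0, achieved by Low.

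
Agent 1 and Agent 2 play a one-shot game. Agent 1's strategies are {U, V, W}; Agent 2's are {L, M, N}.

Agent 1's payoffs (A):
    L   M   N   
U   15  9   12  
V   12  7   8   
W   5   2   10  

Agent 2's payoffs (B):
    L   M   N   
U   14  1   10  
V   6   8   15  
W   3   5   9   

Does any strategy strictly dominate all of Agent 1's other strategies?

Check whether one of Agent 1's strategies beats all alternatives regardless of what the opponent does.
U strictly dominates: vs L: 15 > each of {12, 5}; vs M: 9 > each of {7, 2}; vs N: 12 > each of {8, 10}.

U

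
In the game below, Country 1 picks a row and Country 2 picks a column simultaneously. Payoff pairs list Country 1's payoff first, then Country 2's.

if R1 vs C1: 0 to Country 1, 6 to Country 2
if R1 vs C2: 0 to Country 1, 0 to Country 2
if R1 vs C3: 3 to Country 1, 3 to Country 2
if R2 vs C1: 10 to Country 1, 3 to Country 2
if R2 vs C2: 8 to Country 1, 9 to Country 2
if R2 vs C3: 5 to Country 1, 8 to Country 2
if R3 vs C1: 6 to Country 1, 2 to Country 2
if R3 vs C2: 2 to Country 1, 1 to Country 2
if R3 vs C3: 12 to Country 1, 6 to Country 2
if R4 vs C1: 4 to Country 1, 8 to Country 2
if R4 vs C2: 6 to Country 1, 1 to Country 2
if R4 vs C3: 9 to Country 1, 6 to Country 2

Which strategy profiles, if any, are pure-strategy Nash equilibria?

Find each player's best response to every opponent strategy; NE are the intersections.
Country 1's best responses — vs C1: R2 (payoff 10); vs C2: R2 (payoff 8); vs C3: R3 (payoff 12).
Country 2's best responses — vs R1: C1 (payoff 6); vs R2: C2 (payoff 9); vs R3: C3 (payoff 6); vs R4: C1 (payoff 8).
Mutual best responses occur at (R2, C2) and (R3, C3); at each, neither player gains by switching.

(R2, C2) and (R3, C3)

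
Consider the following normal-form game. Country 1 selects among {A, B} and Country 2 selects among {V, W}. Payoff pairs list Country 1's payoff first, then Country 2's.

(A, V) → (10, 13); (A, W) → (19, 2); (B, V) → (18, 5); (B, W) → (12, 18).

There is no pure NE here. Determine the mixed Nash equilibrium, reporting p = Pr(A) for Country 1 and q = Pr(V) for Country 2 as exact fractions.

p = 13/24, q = 7/15

Each player's mixing probability is pinned down by making the *other* player indifferent.
Country 2 indifferent between V and W: p·13 + (1−p)·5 = p·2 + (1−p)·18 ⟹ 5 + 8p = 18 + (-16)p ⟹ p = 13/24.
Country 1 indifferent between A and B: q·10 + (1−q)·19 = q·18 + (1−q)·12 ⟹ 19 + (-9)q = 12 + 6q ⟹ q = 7/15.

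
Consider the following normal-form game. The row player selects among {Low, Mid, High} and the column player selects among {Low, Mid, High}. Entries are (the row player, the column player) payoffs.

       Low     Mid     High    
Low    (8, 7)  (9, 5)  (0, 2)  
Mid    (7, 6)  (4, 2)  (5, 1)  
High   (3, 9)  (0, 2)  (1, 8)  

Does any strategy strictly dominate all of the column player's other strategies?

A strategy is strictly dominant if it gives the column player a strictly higher payoff than every other strategy, against every choice by the opponent.
Low strictly dominates: vs Low: 7 > each of {5, 2}; vs Mid: 6 > each of {2, 1}; vs High: 9 > each of {2, 8}.

Low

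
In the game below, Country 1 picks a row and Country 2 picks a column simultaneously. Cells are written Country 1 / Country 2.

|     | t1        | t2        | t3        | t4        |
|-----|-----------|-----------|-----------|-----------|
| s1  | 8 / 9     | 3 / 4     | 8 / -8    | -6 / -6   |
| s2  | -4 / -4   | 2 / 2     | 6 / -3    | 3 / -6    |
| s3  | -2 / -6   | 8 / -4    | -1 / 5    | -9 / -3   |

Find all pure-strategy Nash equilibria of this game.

Find each player's best response to every opponent strategy; NE are the intersections.
Country 1's best responses — vs t1: s1 (payoff 8); vs t2: s3 (payoff 8); vs t3: s1 (payoff 8); vs t4: s2 (payoff 3).
Country 2's best responses — vs s1: t1 (payoff 9); vs s2: t2 (payoff 2); vs s3: t3 (payoff 5).
The only mutual best response is (s1, t1); neither player gains by switching there.

(s1, t1)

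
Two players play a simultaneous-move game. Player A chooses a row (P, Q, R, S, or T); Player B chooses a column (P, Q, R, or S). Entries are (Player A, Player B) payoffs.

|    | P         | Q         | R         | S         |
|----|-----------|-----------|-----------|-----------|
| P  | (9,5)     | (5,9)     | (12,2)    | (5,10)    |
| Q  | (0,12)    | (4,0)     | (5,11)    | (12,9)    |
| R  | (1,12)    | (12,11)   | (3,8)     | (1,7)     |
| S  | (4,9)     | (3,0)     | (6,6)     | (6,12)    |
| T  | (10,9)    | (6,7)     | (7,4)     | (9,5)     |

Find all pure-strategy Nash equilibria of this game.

Check mutual best responses: a cell is a NE iff neither player can gain by unilaterally deviating.
Player A's best responses — vs P: T (payoff 10); vs Q: R (payoff 12); vs R: P (payoff 12); vs S: Q (payoff 12).
Player B's best responses — vs P: S (payoff 10); vs Q: P (payoff 12); vs R: P (payoff 12); vs S: S (payoff 12); vs T: P (payoff 9).
The only mutual best response is (T, P); neither player gains by switching there.

(T, P)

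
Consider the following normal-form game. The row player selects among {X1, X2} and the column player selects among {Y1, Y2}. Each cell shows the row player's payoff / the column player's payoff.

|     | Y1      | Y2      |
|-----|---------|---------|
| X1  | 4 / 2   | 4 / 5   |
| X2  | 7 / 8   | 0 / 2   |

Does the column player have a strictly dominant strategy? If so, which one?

A strategy is strictly dominant if it gives the column player a strictly higher payoff than every other strategy, against every choice by the opponent.
Y1 is not dominant: against X1, Y2 gives 5 > 2.
Y2 is not dominant: against X2, Y1 gives 8 > 2.
No single strategy is best against every opponent action.

None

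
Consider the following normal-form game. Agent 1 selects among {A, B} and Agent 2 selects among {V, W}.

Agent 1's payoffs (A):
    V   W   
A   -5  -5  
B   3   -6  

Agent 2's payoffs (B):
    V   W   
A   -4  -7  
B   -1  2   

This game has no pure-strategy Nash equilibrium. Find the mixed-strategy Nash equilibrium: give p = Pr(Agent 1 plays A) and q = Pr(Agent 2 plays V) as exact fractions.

Each player's mixing probability is pinned down by making the *other* player indifferent.
Agent 2 indifferent between V and W: p·(-4) + (1−p)·(-1) = p·(-7) + (1−p)·2 ⟹ (-1) + (-3)p = 2 + (-9)p ⟹ p = 1/2.
Agent 1 indifferent between A and B: q·(-5) + (1−q)·(-5) = q·3 + (1−q)·(-6) ⟹ (-5) + 0q = (-6) + 9q ⟹ q = 1/9.

p = 1/2, q = 1/9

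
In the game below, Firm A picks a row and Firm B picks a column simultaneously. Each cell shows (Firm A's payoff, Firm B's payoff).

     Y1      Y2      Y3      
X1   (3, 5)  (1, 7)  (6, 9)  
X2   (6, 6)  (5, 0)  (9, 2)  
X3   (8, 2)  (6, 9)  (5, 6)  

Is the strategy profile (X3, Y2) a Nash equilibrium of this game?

Holding Firm B at Y2: Firm A gets 6 from X3, versus 1 from X1, 5 from X2. No profitable deviation for Firm A.
Holding Firm A at X3: Firm B gets 9 from Y2, versus 2 from Y1, 6 from Y3. No profitable deviation for Firm B either.

Yes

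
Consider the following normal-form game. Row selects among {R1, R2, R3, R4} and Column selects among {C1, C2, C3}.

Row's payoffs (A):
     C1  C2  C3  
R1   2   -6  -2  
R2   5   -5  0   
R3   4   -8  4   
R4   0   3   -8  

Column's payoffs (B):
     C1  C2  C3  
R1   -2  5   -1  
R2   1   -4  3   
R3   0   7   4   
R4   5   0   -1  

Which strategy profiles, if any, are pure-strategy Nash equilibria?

No pure-strategy Nash equilibrium

Check mutual best responses: a cell is a NE iff neither player can gain by unilaterally deviating.
Row's best responses — vs C1: R2 (payoff 5); vs C2: R4 (payoff 3); vs C3: R3 (payoff 4).
Column's best responses — vs R1: C2 (payoff 5); vs R2: C3 (payoff 3); vs R3: C2 (payoff 7); vs R4: C1 (payoff 5).
No cell has both players best-responding. For instance, Row's best reply to C1 is R2, but against R2 Column prefers C3 over C1.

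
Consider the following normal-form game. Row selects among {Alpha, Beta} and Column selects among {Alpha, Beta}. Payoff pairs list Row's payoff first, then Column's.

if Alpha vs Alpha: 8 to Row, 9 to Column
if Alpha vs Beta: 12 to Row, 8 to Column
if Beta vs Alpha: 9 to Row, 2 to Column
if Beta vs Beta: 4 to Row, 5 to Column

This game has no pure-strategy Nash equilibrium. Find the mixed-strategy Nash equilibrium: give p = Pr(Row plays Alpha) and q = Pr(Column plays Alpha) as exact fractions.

Each player's mixing probability is pinned down by making the *other* player indifferent.
Column indifferent between Alpha and Beta: p·9 + (1−p)·2 = p·8 + (1−p)·5 ⟹ 2 + 7p = 5 + 3p ⟹ p = 3/4.
Row indifferent between Alpha and Beta: q·8 + (1−q)·12 = q·9 + (1−q)·4 ⟹ 12 + (-4)q = 4 + 5q ⟹ q = 8/9.

p = 3/4, q = 8/9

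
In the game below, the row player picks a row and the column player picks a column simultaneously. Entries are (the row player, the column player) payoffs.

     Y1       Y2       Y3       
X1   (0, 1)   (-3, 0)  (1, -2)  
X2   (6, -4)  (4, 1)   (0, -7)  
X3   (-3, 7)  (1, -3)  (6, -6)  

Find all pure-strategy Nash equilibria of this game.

Check mutual best responses: a cell is a NE iff neither player can gain by unilaterally deviating.
The row player's best responses — vs Y1: X2 (payoff 6); vs Y2: X2 (payoff 4); vs Y3: X3 (payoff 6).
The column player's best responses — vs X1: Y1 (payoff 1); vs X2: Y2 (payoff 1); vs X3: Y1 (payoff 7).
The only mutual best response is (X2, Y2); neither player gains by switching there.

(X2, Y2)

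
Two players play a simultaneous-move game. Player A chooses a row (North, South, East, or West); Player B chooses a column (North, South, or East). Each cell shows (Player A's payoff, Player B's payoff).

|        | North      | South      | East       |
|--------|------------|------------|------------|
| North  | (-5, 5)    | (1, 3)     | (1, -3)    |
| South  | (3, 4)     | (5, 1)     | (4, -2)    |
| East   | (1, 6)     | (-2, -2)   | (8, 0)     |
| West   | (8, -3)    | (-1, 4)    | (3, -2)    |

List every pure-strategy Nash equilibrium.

None

Find each player's best response to every opponent strategy; NE are the intersections.
Player A's best responses — vs North: West (payoff 8); vs South: South (payoff 5); vs East: East (payoff 8).
Player B's best responses — vs North: North (payoff 5); vs South: North (payoff 4); vs East: North (payoff 6); vs West: South (payoff 4).
No cell has both players best-responding. For instance, Player A's best reply to South is South, but against South Player B prefers North over South.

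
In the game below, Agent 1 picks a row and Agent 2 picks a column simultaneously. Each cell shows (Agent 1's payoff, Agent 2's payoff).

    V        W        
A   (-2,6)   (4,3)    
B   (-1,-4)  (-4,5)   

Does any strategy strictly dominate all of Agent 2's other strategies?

A strategy is strictly dominant if it gives Agent 2 a strictly higher payoff than every other strategy, against every choice by the opponent.
V is not dominant: against B, W gives 5 > -4.
W is not dominant: against A, V gives 6 > 3.
No single strategy is best against every opponent action.

No strictly dominant strategy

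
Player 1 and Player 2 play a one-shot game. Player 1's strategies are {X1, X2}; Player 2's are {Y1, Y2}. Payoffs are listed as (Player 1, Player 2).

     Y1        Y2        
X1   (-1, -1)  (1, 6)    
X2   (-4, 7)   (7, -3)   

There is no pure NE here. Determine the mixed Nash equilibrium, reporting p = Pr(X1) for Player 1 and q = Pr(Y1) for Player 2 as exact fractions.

p = 10/17, q = 2/3

In a mixed NE each player is indifferent between their pure strategies, so the opponent's mix sets the indifference.
Player 2 indifferent between Y1 and Y2: p·(-1) + (1−p)·7 = p·6 + (1−p)·(-3) ⟹ 7 + (-8)p = (-3) + 9p ⟹ p = 10/17.
Player 1 indifferent between X1 and X2: q·(-1) + (1−q)·1 = q·(-4) + (1−q)·7 ⟹ 1 + (-2)q = 7 + (-11)q ⟹ q = 2/3.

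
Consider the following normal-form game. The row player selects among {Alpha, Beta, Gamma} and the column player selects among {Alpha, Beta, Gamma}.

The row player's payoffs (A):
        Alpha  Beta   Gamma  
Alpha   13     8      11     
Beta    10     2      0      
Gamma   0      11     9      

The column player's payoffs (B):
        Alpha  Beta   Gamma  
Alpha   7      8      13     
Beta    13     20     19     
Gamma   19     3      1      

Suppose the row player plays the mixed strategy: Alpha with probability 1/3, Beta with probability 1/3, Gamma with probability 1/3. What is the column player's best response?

The column player's best reply maximizes expected payoff against the mix.
Alpha: (1/3)·7 + (1/3)·13 + (1/3)·19 = 13
Beta: (1/3)·8 + (1/3)·20 + (1/3)·3 = 31/3
Gamma: (1/3)·13 + (1/3)·19 + (1/3)·1 = 11
Highest expected payoff is 13, from Alpha.

Alpha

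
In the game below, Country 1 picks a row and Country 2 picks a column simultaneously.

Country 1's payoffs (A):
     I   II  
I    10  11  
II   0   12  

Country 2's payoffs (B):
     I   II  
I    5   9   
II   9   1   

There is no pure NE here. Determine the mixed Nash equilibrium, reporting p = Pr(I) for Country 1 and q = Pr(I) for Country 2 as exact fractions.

Each player's mixing probability is pinned down by making the *other* player indifferent.
Country 2 indifferent between I and II: p·5 + (1−p)·9 = p·9 + (1−p)·1 ⟹ 9 + (-4)p = 1 + 8p ⟹ p = 2/3.
Country 1 indifferent between I and II: q·10 + (1−q)·11 = q·0 + (1−q)·12 ⟹ 11 + (-1)q = 12 + (-12)q ⟹ q = 1/11.

p = 2/3, q = 1/11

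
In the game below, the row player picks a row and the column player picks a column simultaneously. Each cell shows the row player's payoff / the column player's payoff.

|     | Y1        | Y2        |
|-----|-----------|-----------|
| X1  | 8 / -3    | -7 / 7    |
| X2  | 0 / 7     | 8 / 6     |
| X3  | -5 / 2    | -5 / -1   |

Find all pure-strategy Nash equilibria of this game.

Find each player's best response to every opponent strategy; NE are the intersections.
The row player's best responses — vs Y1: X1 (payoff 8); vs Y2: X2 (payoff 8).
The column player's best responses — vs X1: Y2 (payoff 7); vs X2: Y1 (payoff 7); vs X3: Y1 (payoff 2).
No cell has both players best-responding. For instance, the row player's best reply to Y1 is X1, but against X1 the column player prefers Y2 over Y1.

None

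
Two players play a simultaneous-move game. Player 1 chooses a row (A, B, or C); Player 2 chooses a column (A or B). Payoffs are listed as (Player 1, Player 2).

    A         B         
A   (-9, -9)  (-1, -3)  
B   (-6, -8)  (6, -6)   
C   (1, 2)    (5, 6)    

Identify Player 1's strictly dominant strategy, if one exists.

A strategy is strictly dominant if it gives Player 1 a strictly higher payoff than every other strategy, against every choice by the opponent.
A is not dominant: against A, B gives -6 > -9.
B is not dominant: against A, C gives 1 > -6.
C is not dominant: against B, B gives 6 > 5.
No single strategy is best against every opponent action.

No strictly dominant strategy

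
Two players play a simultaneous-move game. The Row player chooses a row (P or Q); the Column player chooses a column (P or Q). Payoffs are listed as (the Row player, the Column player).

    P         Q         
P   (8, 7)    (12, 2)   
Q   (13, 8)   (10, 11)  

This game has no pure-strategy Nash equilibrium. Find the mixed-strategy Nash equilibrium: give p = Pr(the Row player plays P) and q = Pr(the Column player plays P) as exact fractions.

Each player's mixing probability is pinned down by making the *other* player indifferent.
The Column player indifferent between P and Q: p·7 + (1−p)·8 = p·2 + (1−p)·11 ⟹ 8 + (-1)p = 11 + (-9)p ⟹ p = 3/8.
The Row player indifferent between P and Q: q·8 + (1−q)·12 = q·13 + (1−q)·10 ⟹ 12 + (-4)q = 10 + 3q ⟹ q = 2/7.

p = 3/8, q = 2/7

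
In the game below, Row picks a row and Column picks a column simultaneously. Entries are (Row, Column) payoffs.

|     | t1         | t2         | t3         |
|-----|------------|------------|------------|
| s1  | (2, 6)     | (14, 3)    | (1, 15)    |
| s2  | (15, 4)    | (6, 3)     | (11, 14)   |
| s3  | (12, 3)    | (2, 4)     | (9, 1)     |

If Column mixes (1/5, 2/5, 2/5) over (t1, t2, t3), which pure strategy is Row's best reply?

Compute Row's expected payoff from each pure strategy against the given mix.
s1: (1/5)·2 + (2/5)·14 + (2/5)·1 = 32/5
s2: (1/5)·15 + (2/5)·6 + (2/5)·11 = 49/5
s3: (1/5)·12 + (2/5)·2 + (2/5)·9 = 34/5
Highest expected payoff is 49/5, from s2.

s2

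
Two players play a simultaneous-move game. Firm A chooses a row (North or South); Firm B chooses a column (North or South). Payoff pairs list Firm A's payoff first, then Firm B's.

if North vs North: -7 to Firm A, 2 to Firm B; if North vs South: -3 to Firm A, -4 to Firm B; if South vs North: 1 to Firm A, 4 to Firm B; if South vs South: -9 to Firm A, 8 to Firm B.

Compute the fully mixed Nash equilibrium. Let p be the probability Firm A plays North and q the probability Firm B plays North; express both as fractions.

p = 2/5, q = 3/7

Each player's mixing probability is pinned down by making the *other* player indifferent.
Firm B indifferent between North and South: p·2 + (1−p)·4 = p·(-4) + (1−p)·8 ⟹ 4 + (-2)p = 8 + (-12)p ⟹ p = 2/5.
Firm A indifferent between North and South: q·(-7) + (1−q)·(-3) = q·1 + (1−q)·(-9) ⟹ (-3) + (-4)q = (-9) + 10q ⟹ q = 3/7.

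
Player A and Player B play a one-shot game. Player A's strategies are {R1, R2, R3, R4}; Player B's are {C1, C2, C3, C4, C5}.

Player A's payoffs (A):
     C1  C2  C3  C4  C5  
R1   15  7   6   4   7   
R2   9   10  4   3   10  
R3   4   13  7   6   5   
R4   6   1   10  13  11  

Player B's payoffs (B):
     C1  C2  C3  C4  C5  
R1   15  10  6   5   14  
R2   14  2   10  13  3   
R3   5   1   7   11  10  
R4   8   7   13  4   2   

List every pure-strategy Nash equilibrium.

A profile is a Nash equilibrium when each player is best-responding to the other.
Player A's best responses — vs C1: R1 (payoff 15); vs C2: R3 (payoff 13); vs C3: R4 (payoff 10); vs C4: R4 (payoff 13); vs C5: R4 (payoff 11).
Player B's best responses — vs R1: C1 (payoff 15); vs R2: C1 (payoff 14); vs R3: C4 (payoff 11); vs R4: C3 (payoff 13).
Mutual best responses occur at (R1, C1) and (R4, C3); at each, neither player gains by switching.

(R1, C1) and (R4, C3)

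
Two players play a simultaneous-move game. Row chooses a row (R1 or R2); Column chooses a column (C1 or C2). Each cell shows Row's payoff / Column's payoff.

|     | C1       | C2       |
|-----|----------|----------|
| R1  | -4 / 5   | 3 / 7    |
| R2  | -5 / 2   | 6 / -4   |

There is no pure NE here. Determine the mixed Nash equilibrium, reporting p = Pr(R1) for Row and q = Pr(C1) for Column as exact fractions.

p = 3/4, q = 3/4

In a mixed NE each player is indifferent between their pure strategies, so the opponent's mix sets the indifference.
Column indifferent between C1 and C2: p·5 + (1−p)·2 = p·7 + (1−p)·(-4) ⟹ 2 + 3p = (-4) + 11p ⟹ p = 3/4.
Row indifferent between R1 and R2: q·(-4) + (1−q)·3 = q·(-5) + (1−q)·6 ⟹ 3 + (-7)q = 6 + (-11)q ⟹ q = 3/4.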